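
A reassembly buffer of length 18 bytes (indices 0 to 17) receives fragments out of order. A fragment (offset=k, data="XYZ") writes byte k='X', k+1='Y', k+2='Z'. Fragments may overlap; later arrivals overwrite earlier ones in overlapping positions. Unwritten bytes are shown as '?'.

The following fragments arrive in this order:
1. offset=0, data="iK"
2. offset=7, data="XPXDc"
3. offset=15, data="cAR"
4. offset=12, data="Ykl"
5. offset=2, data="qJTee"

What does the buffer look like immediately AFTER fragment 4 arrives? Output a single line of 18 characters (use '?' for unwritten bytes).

Answer: iK?????XPXDcYklcAR

Derivation:
Fragment 1: offset=0 data="iK" -> buffer=iK????????????????
Fragment 2: offset=7 data="XPXDc" -> buffer=iK?????XPXDc??????
Fragment 3: offset=15 data="cAR" -> buffer=iK?????XPXDc???cAR
Fragment 4: offset=12 data="Ykl" -> buffer=iK?????XPXDcYklcAR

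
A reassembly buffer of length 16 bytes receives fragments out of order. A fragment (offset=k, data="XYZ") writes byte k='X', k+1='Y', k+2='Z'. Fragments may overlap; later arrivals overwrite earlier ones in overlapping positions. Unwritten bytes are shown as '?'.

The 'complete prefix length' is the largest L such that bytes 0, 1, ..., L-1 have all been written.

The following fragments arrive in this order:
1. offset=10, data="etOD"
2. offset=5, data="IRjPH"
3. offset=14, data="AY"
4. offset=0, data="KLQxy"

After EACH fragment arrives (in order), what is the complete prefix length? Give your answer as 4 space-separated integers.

Fragment 1: offset=10 data="etOD" -> buffer=??????????etOD?? -> prefix_len=0
Fragment 2: offset=5 data="IRjPH" -> buffer=?????IRjPHetOD?? -> prefix_len=0
Fragment 3: offset=14 data="AY" -> buffer=?????IRjPHetODAY -> prefix_len=0
Fragment 4: offset=0 data="KLQxy" -> buffer=KLQxyIRjPHetODAY -> prefix_len=16

Answer: 0 0 0 16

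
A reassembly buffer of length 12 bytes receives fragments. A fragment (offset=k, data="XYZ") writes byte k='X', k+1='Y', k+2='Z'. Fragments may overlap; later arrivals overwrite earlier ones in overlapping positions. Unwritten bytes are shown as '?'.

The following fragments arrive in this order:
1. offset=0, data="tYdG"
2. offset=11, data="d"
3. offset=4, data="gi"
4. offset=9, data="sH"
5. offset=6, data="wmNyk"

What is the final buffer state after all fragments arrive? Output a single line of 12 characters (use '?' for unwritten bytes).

Answer: tYdGgiwmNykd

Derivation:
Fragment 1: offset=0 data="tYdG" -> buffer=tYdG????????
Fragment 2: offset=11 data="d" -> buffer=tYdG???????d
Fragment 3: offset=4 data="gi" -> buffer=tYdGgi?????d
Fragment 4: offset=9 data="sH" -> buffer=tYdGgi???sHd
Fragment 5: offset=6 data="wmNyk" -> buffer=tYdGgiwmNykd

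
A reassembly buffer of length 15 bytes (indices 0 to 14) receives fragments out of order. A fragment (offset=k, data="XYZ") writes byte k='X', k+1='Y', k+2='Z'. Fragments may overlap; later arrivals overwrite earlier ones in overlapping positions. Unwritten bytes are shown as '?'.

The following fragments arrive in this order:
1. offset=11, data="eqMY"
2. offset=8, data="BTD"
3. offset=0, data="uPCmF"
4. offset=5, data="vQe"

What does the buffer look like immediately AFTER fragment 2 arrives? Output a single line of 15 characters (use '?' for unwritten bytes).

Answer: ????????BTDeqMY

Derivation:
Fragment 1: offset=11 data="eqMY" -> buffer=???????????eqMY
Fragment 2: offset=8 data="BTD" -> buffer=????????BTDeqMY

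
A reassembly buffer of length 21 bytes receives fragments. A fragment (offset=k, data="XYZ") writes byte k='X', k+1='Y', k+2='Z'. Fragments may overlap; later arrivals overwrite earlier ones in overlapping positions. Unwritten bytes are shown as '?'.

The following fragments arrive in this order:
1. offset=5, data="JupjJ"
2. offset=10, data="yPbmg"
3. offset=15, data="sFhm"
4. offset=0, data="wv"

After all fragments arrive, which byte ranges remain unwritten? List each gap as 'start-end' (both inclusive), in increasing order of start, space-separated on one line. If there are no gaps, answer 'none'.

Fragment 1: offset=5 len=5
Fragment 2: offset=10 len=5
Fragment 3: offset=15 len=4
Fragment 4: offset=0 len=2
Gaps: 2-4 19-20

Answer: 2-4 19-20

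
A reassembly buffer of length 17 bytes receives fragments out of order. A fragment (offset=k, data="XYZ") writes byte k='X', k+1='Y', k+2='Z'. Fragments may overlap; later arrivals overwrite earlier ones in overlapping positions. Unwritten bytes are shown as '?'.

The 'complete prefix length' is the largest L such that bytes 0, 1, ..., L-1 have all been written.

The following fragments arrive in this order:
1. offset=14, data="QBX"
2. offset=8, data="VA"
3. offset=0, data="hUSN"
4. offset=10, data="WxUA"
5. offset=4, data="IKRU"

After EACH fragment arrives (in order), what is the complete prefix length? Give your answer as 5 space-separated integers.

Fragment 1: offset=14 data="QBX" -> buffer=??????????????QBX -> prefix_len=0
Fragment 2: offset=8 data="VA" -> buffer=????????VA????QBX -> prefix_len=0
Fragment 3: offset=0 data="hUSN" -> buffer=hUSN????VA????QBX -> prefix_len=4
Fragment 4: offset=10 data="WxUA" -> buffer=hUSN????VAWxUAQBX -> prefix_len=4
Fragment 5: offset=4 data="IKRU" -> buffer=hUSNIKRUVAWxUAQBX -> prefix_len=17

Answer: 0 0 4 4 17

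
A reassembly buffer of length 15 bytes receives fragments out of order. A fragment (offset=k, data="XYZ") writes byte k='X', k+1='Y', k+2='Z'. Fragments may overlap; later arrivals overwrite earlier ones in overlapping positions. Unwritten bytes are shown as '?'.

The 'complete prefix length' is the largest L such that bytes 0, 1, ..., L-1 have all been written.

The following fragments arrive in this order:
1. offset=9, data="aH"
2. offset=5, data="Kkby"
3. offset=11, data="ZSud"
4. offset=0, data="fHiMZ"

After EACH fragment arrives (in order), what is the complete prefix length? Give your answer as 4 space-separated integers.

Answer: 0 0 0 15

Derivation:
Fragment 1: offset=9 data="aH" -> buffer=?????????aH???? -> prefix_len=0
Fragment 2: offset=5 data="Kkby" -> buffer=?????KkbyaH???? -> prefix_len=0
Fragment 3: offset=11 data="ZSud" -> buffer=?????KkbyaHZSud -> prefix_len=0
Fragment 4: offset=0 data="fHiMZ" -> buffer=fHiMZKkbyaHZSud -> prefix_len=15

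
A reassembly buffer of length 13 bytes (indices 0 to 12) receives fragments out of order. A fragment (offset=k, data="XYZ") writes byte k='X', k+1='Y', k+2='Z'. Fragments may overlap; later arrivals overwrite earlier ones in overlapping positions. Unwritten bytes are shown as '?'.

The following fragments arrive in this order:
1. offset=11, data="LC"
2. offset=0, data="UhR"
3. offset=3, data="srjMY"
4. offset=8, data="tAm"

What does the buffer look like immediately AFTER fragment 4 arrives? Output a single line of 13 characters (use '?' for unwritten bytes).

Answer: UhRsrjMYtAmLC

Derivation:
Fragment 1: offset=11 data="LC" -> buffer=???????????LC
Fragment 2: offset=0 data="UhR" -> buffer=UhR????????LC
Fragment 3: offset=3 data="srjMY" -> buffer=UhRsrjMY???LC
Fragment 4: offset=8 data="tAm" -> buffer=UhRsrjMYtAmLC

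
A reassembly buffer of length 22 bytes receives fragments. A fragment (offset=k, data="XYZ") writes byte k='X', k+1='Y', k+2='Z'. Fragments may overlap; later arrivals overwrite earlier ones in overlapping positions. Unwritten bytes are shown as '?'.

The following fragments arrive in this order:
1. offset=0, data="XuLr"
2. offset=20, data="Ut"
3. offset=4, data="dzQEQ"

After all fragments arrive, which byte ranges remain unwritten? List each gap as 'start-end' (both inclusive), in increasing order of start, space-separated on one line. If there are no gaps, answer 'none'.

Fragment 1: offset=0 len=4
Fragment 2: offset=20 len=2
Fragment 3: offset=4 len=5
Gaps: 9-19

Answer: 9-19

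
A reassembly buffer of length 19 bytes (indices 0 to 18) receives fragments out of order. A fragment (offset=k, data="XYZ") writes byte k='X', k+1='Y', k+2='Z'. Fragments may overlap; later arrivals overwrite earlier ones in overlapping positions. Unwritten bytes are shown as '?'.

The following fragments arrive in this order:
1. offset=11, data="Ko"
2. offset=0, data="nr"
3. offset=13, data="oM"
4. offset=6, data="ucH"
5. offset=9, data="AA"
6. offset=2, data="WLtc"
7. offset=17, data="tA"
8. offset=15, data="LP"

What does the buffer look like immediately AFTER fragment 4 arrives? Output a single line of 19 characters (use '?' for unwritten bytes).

Fragment 1: offset=11 data="Ko" -> buffer=???????????Ko??????
Fragment 2: offset=0 data="nr" -> buffer=nr?????????Ko??????
Fragment 3: offset=13 data="oM" -> buffer=nr?????????KooM????
Fragment 4: offset=6 data="ucH" -> buffer=nr????ucH??KooM????

Answer: nr????ucH??KooM????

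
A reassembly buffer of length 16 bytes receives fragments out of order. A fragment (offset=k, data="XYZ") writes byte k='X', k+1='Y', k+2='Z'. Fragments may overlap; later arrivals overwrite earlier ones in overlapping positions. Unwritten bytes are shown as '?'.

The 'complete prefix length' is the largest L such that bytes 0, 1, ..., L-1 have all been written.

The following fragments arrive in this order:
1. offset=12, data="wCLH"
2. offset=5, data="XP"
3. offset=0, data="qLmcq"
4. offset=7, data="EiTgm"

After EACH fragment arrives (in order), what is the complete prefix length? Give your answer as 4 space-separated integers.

Answer: 0 0 7 16

Derivation:
Fragment 1: offset=12 data="wCLH" -> buffer=????????????wCLH -> prefix_len=0
Fragment 2: offset=5 data="XP" -> buffer=?????XP?????wCLH -> prefix_len=0
Fragment 3: offset=0 data="qLmcq" -> buffer=qLmcqXP?????wCLH -> prefix_len=7
Fragment 4: offset=7 data="EiTgm" -> buffer=qLmcqXPEiTgmwCLH -> prefix_len=16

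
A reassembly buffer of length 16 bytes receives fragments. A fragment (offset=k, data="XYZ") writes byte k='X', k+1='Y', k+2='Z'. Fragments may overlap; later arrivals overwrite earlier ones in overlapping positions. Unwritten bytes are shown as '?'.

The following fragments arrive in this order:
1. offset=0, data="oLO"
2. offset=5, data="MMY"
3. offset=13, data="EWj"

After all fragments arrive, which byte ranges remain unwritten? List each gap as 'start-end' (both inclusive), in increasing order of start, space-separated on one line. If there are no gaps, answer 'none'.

Fragment 1: offset=0 len=3
Fragment 2: offset=5 len=3
Fragment 3: offset=13 len=3
Gaps: 3-4 8-12

Answer: 3-4 8-12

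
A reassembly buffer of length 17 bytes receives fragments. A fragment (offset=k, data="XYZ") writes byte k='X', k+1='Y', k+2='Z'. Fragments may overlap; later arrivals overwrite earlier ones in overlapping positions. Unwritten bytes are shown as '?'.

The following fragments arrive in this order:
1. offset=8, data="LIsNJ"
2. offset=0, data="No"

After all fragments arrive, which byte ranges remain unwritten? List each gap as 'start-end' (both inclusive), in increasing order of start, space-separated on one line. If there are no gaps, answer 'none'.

Fragment 1: offset=8 len=5
Fragment 2: offset=0 len=2
Gaps: 2-7 13-16

Answer: 2-7 13-16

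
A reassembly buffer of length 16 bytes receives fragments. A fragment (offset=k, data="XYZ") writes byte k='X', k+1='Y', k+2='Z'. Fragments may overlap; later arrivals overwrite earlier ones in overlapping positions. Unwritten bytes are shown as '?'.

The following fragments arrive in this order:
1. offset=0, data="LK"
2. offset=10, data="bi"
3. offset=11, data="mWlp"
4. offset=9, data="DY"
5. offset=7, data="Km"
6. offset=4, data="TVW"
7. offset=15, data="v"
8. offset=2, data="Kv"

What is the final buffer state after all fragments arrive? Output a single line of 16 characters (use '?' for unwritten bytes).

Fragment 1: offset=0 data="LK" -> buffer=LK??????????????
Fragment 2: offset=10 data="bi" -> buffer=LK????????bi????
Fragment 3: offset=11 data="mWlp" -> buffer=LK????????bmWlp?
Fragment 4: offset=9 data="DY" -> buffer=LK???????DYmWlp?
Fragment 5: offset=7 data="Km" -> buffer=LK?????KmDYmWlp?
Fragment 6: offset=4 data="TVW" -> buffer=LK??TVWKmDYmWlp?
Fragment 7: offset=15 data="v" -> buffer=LK??TVWKmDYmWlpv
Fragment 8: offset=2 data="Kv" -> buffer=LKKvTVWKmDYmWlpv

Answer: LKKvTVWKmDYmWlpv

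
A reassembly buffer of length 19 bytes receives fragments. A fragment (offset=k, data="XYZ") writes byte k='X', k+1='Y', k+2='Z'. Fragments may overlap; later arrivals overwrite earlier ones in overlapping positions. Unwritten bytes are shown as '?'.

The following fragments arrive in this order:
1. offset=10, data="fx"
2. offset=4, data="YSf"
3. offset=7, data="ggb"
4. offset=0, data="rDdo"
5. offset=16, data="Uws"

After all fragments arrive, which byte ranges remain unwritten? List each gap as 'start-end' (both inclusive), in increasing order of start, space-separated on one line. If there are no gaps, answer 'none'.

Fragment 1: offset=10 len=2
Fragment 2: offset=4 len=3
Fragment 3: offset=7 len=3
Fragment 4: offset=0 len=4
Fragment 5: offset=16 len=3
Gaps: 12-15

Answer: 12-15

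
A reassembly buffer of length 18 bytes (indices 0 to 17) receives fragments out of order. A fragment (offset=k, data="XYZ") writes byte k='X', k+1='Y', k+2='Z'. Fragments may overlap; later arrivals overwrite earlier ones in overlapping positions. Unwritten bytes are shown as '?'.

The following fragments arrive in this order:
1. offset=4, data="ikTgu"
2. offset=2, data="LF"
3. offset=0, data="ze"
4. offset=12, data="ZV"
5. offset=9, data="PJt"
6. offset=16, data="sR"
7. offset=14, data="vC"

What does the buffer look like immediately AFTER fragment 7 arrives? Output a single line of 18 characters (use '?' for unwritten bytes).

Answer: zeLFikTguPJtZVvCsR

Derivation:
Fragment 1: offset=4 data="ikTgu" -> buffer=????ikTgu?????????
Fragment 2: offset=2 data="LF" -> buffer=??LFikTgu?????????
Fragment 3: offset=0 data="ze" -> buffer=zeLFikTgu?????????
Fragment 4: offset=12 data="ZV" -> buffer=zeLFikTgu???ZV????
Fragment 5: offset=9 data="PJt" -> buffer=zeLFikTguPJtZV????
Fragment 6: offset=16 data="sR" -> buffer=zeLFikTguPJtZV??sR
Fragment 7: offset=14 data="vC" -> buffer=zeLFikTguPJtZVvCsR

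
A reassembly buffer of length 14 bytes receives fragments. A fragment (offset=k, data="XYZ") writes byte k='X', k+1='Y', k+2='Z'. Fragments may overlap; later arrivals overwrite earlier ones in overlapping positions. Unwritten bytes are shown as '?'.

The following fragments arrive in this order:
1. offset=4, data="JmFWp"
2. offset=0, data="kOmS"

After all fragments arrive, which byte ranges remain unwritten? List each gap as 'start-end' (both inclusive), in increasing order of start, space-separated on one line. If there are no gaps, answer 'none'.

Answer: 9-13

Derivation:
Fragment 1: offset=4 len=5
Fragment 2: offset=0 len=4
Gaps: 9-13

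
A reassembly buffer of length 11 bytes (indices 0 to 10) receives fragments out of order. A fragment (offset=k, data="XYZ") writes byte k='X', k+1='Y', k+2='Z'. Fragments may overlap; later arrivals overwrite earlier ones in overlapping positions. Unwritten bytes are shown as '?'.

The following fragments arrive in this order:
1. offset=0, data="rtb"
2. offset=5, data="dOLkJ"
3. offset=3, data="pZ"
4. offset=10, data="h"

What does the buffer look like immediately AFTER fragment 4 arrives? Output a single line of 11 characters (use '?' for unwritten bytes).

Answer: rtbpZdOLkJh

Derivation:
Fragment 1: offset=0 data="rtb" -> buffer=rtb????????
Fragment 2: offset=5 data="dOLkJ" -> buffer=rtb??dOLkJ?
Fragment 3: offset=3 data="pZ" -> buffer=rtbpZdOLkJ?
Fragment 4: offset=10 data="h" -> buffer=rtbpZdOLkJh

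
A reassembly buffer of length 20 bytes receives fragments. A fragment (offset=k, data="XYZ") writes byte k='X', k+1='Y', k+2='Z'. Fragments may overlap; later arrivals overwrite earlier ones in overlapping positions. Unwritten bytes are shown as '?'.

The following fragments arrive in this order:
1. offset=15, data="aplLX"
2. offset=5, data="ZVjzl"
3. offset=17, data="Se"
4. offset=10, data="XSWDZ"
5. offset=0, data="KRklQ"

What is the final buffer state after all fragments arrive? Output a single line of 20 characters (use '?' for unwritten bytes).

Answer: KRklQZVjzlXSWDZapSeX

Derivation:
Fragment 1: offset=15 data="aplLX" -> buffer=???????????????aplLX
Fragment 2: offset=5 data="ZVjzl" -> buffer=?????ZVjzl?????aplLX
Fragment 3: offset=17 data="Se" -> buffer=?????ZVjzl?????apSeX
Fragment 4: offset=10 data="XSWDZ" -> buffer=?????ZVjzlXSWDZapSeX
Fragment 5: offset=0 data="KRklQ" -> buffer=KRklQZVjzlXSWDZapSeX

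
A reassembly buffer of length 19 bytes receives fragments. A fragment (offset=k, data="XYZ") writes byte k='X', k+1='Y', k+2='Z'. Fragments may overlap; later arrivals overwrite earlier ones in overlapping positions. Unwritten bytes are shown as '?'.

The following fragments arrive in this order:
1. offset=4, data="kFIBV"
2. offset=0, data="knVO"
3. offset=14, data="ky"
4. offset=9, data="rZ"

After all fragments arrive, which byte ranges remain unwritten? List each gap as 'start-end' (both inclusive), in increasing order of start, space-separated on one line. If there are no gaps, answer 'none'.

Fragment 1: offset=4 len=5
Fragment 2: offset=0 len=4
Fragment 3: offset=14 len=2
Fragment 4: offset=9 len=2
Gaps: 11-13 16-18

Answer: 11-13 16-18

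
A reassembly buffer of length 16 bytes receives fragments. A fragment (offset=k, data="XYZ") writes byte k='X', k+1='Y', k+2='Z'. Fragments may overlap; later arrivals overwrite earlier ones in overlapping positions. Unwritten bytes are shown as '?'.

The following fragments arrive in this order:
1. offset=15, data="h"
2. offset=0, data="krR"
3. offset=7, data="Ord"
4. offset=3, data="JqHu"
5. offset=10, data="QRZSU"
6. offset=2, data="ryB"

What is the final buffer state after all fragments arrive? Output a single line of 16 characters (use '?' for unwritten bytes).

Fragment 1: offset=15 data="h" -> buffer=???????????????h
Fragment 2: offset=0 data="krR" -> buffer=krR????????????h
Fragment 3: offset=7 data="Ord" -> buffer=krR????Ord?????h
Fragment 4: offset=3 data="JqHu" -> buffer=krRJqHuOrd?????h
Fragment 5: offset=10 data="QRZSU" -> buffer=krRJqHuOrdQRZSUh
Fragment 6: offset=2 data="ryB" -> buffer=krryBHuOrdQRZSUh

Answer: krryBHuOrdQRZSUh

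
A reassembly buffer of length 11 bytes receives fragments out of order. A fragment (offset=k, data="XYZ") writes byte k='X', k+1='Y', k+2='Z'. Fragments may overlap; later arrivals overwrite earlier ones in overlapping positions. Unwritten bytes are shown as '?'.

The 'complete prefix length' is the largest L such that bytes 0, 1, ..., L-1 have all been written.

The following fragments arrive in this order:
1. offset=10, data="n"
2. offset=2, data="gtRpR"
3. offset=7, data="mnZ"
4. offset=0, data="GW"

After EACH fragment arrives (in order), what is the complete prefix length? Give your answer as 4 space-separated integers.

Fragment 1: offset=10 data="n" -> buffer=??????????n -> prefix_len=0
Fragment 2: offset=2 data="gtRpR" -> buffer=??gtRpR???n -> prefix_len=0
Fragment 3: offset=7 data="mnZ" -> buffer=??gtRpRmnZn -> prefix_len=0
Fragment 4: offset=0 data="GW" -> buffer=GWgtRpRmnZn -> prefix_len=11

Answer: 0 0 0 11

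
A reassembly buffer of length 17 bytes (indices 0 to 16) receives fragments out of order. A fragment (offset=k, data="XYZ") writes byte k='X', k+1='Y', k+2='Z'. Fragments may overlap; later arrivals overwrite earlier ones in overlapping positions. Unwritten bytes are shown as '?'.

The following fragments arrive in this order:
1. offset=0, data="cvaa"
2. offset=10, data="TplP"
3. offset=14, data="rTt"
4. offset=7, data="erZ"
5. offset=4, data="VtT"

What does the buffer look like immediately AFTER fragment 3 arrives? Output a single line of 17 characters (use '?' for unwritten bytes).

Answer: cvaa??????TplPrTt

Derivation:
Fragment 1: offset=0 data="cvaa" -> buffer=cvaa?????????????
Fragment 2: offset=10 data="TplP" -> buffer=cvaa??????TplP???
Fragment 3: offset=14 data="rTt" -> buffer=cvaa??????TplPrTt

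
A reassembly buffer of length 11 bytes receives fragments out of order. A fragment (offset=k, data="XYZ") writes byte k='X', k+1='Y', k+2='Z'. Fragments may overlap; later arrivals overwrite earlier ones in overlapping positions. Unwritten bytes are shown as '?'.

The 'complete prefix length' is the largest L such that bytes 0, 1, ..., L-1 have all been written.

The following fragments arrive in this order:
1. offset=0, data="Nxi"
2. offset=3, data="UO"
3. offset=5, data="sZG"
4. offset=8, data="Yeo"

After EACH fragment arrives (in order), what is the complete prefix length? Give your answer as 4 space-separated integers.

Answer: 3 5 8 11

Derivation:
Fragment 1: offset=0 data="Nxi" -> buffer=Nxi???????? -> prefix_len=3
Fragment 2: offset=3 data="UO" -> buffer=NxiUO?????? -> prefix_len=5
Fragment 3: offset=5 data="sZG" -> buffer=NxiUOsZG??? -> prefix_len=8
Fragment 4: offset=8 data="Yeo" -> buffer=NxiUOsZGYeo -> prefix_len=11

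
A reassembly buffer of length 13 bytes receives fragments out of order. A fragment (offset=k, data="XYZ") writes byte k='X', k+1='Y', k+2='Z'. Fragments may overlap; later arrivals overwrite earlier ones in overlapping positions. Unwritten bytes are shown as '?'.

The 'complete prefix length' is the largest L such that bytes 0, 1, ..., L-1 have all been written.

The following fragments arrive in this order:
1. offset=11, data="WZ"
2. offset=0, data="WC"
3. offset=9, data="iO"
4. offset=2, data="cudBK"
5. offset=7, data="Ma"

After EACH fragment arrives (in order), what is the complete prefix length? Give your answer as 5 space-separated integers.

Answer: 0 2 2 7 13

Derivation:
Fragment 1: offset=11 data="WZ" -> buffer=???????????WZ -> prefix_len=0
Fragment 2: offset=0 data="WC" -> buffer=WC?????????WZ -> prefix_len=2
Fragment 3: offset=9 data="iO" -> buffer=WC???????iOWZ -> prefix_len=2
Fragment 4: offset=2 data="cudBK" -> buffer=WCcudBK??iOWZ -> prefix_len=7
Fragment 5: offset=7 data="Ma" -> buffer=WCcudBKMaiOWZ -> prefix_len=13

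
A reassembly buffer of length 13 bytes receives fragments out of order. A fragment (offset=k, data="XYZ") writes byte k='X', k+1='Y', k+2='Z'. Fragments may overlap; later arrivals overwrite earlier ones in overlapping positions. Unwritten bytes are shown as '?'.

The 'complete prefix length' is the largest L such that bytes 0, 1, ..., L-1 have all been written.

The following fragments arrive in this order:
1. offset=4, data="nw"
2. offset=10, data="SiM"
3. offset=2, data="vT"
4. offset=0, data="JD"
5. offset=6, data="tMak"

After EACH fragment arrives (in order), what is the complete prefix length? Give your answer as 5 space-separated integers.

Fragment 1: offset=4 data="nw" -> buffer=????nw??????? -> prefix_len=0
Fragment 2: offset=10 data="SiM" -> buffer=????nw????SiM -> prefix_len=0
Fragment 3: offset=2 data="vT" -> buffer=??vTnw????SiM -> prefix_len=0
Fragment 4: offset=0 data="JD" -> buffer=JDvTnw????SiM -> prefix_len=6
Fragment 5: offset=6 data="tMak" -> buffer=JDvTnwtMakSiM -> prefix_len=13

Answer: 0 0 0 6 13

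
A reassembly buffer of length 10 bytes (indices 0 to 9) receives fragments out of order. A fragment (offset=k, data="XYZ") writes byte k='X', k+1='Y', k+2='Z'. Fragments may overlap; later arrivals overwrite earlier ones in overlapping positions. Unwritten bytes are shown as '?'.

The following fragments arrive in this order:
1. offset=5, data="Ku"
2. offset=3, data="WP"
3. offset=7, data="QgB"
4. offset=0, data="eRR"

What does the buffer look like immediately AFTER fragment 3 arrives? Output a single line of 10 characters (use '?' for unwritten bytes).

Fragment 1: offset=5 data="Ku" -> buffer=?????Ku???
Fragment 2: offset=3 data="WP" -> buffer=???WPKu???
Fragment 3: offset=7 data="QgB" -> buffer=???WPKuQgB

Answer: ???WPKuQgB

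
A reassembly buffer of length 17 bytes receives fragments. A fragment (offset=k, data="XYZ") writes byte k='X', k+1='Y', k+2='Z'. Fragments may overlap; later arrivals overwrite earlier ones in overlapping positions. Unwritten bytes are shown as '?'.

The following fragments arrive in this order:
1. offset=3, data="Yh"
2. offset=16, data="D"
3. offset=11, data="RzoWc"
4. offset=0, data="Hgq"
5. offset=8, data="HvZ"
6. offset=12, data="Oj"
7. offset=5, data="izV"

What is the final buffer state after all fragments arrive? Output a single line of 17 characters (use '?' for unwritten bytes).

Answer: HgqYhizVHvZROjWcD

Derivation:
Fragment 1: offset=3 data="Yh" -> buffer=???Yh????????????
Fragment 2: offset=16 data="D" -> buffer=???Yh???????????D
Fragment 3: offset=11 data="RzoWc" -> buffer=???Yh??????RzoWcD
Fragment 4: offset=0 data="Hgq" -> buffer=HgqYh??????RzoWcD
Fragment 5: offset=8 data="HvZ" -> buffer=HgqYh???HvZRzoWcD
Fragment 6: offset=12 data="Oj" -> buffer=HgqYh???HvZROjWcD
Fragment 7: offset=5 data="izV" -> buffer=HgqYhizVHvZROjWcD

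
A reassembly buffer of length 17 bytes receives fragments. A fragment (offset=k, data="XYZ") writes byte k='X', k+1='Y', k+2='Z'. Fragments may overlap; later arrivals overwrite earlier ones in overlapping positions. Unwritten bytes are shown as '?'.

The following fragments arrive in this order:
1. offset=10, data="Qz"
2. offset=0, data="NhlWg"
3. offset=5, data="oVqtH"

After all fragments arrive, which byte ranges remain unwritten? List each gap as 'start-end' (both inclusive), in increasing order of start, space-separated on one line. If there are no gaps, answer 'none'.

Fragment 1: offset=10 len=2
Fragment 2: offset=0 len=5
Fragment 3: offset=5 len=5
Gaps: 12-16

Answer: 12-16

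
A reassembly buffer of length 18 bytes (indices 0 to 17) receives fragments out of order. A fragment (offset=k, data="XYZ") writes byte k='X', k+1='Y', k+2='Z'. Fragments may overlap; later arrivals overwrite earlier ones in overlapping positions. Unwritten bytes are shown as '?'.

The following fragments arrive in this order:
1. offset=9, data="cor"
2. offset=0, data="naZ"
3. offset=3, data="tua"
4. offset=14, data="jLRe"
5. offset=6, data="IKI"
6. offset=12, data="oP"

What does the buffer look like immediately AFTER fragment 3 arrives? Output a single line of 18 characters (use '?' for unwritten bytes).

Answer: naZtua???cor??????

Derivation:
Fragment 1: offset=9 data="cor" -> buffer=?????????cor??????
Fragment 2: offset=0 data="naZ" -> buffer=naZ??????cor??????
Fragment 3: offset=3 data="tua" -> buffer=naZtua???cor??????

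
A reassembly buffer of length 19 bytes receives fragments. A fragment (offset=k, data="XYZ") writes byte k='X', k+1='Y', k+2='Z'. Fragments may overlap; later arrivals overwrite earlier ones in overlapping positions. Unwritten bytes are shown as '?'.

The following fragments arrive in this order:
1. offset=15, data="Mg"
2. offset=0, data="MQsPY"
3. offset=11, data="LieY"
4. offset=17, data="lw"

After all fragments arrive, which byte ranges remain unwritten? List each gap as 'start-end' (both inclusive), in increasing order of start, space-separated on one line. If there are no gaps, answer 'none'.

Fragment 1: offset=15 len=2
Fragment 2: offset=0 len=5
Fragment 3: offset=11 len=4
Fragment 4: offset=17 len=2
Gaps: 5-10

Answer: 5-10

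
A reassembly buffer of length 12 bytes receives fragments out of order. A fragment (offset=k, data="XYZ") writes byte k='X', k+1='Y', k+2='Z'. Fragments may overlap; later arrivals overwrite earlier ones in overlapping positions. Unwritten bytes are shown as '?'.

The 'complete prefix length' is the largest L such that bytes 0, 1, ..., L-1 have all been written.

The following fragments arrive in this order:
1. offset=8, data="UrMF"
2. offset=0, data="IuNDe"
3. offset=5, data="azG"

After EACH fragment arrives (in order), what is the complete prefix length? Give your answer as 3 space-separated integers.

Answer: 0 5 12

Derivation:
Fragment 1: offset=8 data="UrMF" -> buffer=????????UrMF -> prefix_len=0
Fragment 2: offset=0 data="IuNDe" -> buffer=IuNDe???UrMF -> prefix_len=5
Fragment 3: offset=5 data="azG" -> buffer=IuNDeazGUrMF -> prefix_len=12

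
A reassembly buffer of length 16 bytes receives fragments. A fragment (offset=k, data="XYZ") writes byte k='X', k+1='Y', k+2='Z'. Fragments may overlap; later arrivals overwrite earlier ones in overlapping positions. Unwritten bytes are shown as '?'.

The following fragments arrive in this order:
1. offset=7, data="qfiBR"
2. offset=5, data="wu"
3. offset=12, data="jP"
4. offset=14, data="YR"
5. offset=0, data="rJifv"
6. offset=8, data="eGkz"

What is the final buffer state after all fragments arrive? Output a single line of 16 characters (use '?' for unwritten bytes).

Answer: rJifvwuqeGkzjPYR

Derivation:
Fragment 1: offset=7 data="qfiBR" -> buffer=???????qfiBR????
Fragment 2: offset=5 data="wu" -> buffer=?????wuqfiBR????
Fragment 3: offset=12 data="jP" -> buffer=?????wuqfiBRjP??
Fragment 4: offset=14 data="YR" -> buffer=?????wuqfiBRjPYR
Fragment 5: offset=0 data="rJifv" -> buffer=rJifvwuqfiBRjPYR
Fragment 6: offset=8 data="eGkz" -> buffer=rJifvwuqeGkzjPYR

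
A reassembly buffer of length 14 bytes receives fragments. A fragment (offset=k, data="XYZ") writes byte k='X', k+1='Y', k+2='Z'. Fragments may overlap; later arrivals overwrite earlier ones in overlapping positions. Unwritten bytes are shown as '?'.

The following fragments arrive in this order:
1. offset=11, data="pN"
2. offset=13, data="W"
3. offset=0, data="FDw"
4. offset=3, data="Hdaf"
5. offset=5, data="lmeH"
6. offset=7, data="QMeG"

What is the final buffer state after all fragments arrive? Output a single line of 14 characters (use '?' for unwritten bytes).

Fragment 1: offset=11 data="pN" -> buffer=???????????pN?
Fragment 2: offset=13 data="W" -> buffer=???????????pNW
Fragment 3: offset=0 data="FDw" -> buffer=FDw????????pNW
Fragment 4: offset=3 data="Hdaf" -> buffer=FDwHdaf????pNW
Fragment 5: offset=5 data="lmeH" -> buffer=FDwHdlmeH??pNW
Fragment 6: offset=7 data="QMeG" -> buffer=FDwHdlmQMeGpNW

Answer: FDwHdlmQMeGpNW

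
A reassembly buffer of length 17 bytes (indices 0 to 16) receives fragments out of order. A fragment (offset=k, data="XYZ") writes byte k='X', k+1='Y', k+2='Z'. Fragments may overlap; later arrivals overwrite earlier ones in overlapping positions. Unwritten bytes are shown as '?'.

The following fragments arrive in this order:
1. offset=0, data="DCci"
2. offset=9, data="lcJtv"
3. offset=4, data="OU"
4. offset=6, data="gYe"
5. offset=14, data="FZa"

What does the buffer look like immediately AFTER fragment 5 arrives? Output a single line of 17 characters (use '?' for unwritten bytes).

Fragment 1: offset=0 data="DCci" -> buffer=DCci?????????????
Fragment 2: offset=9 data="lcJtv" -> buffer=DCci?????lcJtv???
Fragment 3: offset=4 data="OU" -> buffer=DCciOU???lcJtv???
Fragment 4: offset=6 data="gYe" -> buffer=DCciOUgYelcJtv???
Fragment 5: offset=14 data="FZa" -> buffer=DCciOUgYelcJtvFZa

Answer: DCciOUgYelcJtvFZa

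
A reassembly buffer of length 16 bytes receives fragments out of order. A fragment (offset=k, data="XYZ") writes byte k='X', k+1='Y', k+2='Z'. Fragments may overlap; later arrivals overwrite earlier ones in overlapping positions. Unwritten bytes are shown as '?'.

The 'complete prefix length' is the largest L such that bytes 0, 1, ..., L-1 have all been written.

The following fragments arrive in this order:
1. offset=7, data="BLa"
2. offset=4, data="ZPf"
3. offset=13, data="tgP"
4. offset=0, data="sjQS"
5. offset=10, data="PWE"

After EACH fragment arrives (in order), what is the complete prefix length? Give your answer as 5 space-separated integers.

Fragment 1: offset=7 data="BLa" -> buffer=???????BLa?????? -> prefix_len=0
Fragment 2: offset=4 data="ZPf" -> buffer=????ZPfBLa?????? -> prefix_len=0
Fragment 3: offset=13 data="tgP" -> buffer=????ZPfBLa???tgP -> prefix_len=0
Fragment 4: offset=0 data="sjQS" -> buffer=sjQSZPfBLa???tgP -> prefix_len=10
Fragment 5: offset=10 data="PWE" -> buffer=sjQSZPfBLaPWEtgP -> prefix_len=16

Answer: 0 0 0 10 16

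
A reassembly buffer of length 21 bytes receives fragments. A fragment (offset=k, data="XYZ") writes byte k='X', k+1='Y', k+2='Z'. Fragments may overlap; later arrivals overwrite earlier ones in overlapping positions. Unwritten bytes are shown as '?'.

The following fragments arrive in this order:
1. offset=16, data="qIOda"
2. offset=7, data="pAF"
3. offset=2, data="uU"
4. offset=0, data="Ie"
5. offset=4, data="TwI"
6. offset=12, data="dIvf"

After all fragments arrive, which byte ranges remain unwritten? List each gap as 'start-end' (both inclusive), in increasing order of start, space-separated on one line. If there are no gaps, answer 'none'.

Answer: 10-11

Derivation:
Fragment 1: offset=16 len=5
Fragment 2: offset=7 len=3
Fragment 3: offset=2 len=2
Fragment 4: offset=0 len=2
Fragment 5: offset=4 len=3
Fragment 6: offset=12 len=4
Gaps: 10-11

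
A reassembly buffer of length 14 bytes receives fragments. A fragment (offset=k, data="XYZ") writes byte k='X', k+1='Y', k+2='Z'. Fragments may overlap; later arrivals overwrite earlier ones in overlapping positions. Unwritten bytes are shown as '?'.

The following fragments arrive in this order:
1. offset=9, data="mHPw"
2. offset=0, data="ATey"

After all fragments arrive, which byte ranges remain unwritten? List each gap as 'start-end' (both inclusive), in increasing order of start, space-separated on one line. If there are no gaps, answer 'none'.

Fragment 1: offset=9 len=4
Fragment 2: offset=0 len=4
Gaps: 4-8 13-13

Answer: 4-8 13-13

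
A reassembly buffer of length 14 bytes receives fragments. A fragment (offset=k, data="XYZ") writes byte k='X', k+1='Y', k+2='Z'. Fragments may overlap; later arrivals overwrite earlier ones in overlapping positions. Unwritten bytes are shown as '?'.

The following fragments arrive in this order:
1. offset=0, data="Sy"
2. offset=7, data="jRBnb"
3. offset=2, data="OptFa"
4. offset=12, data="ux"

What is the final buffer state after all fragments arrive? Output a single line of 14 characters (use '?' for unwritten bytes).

Answer: SyOptFajRBnbux

Derivation:
Fragment 1: offset=0 data="Sy" -> buffer=Sy????????????
Fragment 2: offset=7 data="jRBnb" -> buffer=Sy?????jRBnb??
Fragment 3: offset=2 data="OptFa" -> buffer=SyOptFajRBnb??
Fragment 4: offset=12 data="ux" -> buffer=SyOptFajRBnbux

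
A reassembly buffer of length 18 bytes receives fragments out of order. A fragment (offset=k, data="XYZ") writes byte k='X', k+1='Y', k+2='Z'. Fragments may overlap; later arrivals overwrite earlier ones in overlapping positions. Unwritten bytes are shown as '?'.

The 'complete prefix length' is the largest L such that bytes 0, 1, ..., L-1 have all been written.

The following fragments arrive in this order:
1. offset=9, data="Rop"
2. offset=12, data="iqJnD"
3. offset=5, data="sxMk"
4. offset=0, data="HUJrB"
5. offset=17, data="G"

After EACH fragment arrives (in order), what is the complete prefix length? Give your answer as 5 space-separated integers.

Fragment 1: offset=9 data="Rop" -> buffer=?????????Rop?????? -> prefix_len=0
Fragment 2: offset=12 data="iqJnD" -> buffer=?????????RopiqJnD? -> prefix_len=0
Fragment 3: offset=5 data="sxMk" -> buffer=?????sxMkRopiqJnD? -> prefix_len=0
Fragment 4: offset=0 data="HUJrB" -> buffer=HUJrBsxMkRopiqJnD? -> prefix_len=17
Fragment 5: offset=17 data="G" -> buffer=HUJrBsxMkRopiqJnDG -> prefix_len=18

Answer: 0 0 0 17 18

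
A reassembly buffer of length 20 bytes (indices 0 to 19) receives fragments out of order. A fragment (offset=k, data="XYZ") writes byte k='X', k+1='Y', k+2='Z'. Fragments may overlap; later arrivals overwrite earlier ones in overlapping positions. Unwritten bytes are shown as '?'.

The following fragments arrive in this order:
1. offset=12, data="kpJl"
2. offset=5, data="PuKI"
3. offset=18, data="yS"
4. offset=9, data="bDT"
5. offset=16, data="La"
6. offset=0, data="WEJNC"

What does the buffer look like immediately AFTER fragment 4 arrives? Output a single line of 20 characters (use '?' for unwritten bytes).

Fragment 1: offset=12 data="kpJl" -> buffer=????????????kpJl????
Fragment 2: offset=5 data="PuKI" -> buffer=?????PuKI???kpJl????
Fragment 3: offset=18 data="yS" -> buffer=?????PuKI???kpJl??yS
Fragment 4: offset=9 data="bDT" -> buffer=?????PuKIbDTkpJl??yS

Answer: ?????PuKIbDTkpJl??yS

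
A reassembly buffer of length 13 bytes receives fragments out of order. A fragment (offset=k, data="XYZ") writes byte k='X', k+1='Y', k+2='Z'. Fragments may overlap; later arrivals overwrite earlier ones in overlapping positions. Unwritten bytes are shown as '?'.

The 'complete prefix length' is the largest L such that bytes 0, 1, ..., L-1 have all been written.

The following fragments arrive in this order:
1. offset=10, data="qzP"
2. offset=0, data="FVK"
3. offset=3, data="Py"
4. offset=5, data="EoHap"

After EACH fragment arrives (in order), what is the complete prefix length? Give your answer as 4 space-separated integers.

Answer: 0 3 5 13

Derivation:
Fragment 1: offset=10 data="qzP" -> buffer=??????????qzP -> prefix_len=0
Fragment 2: offset=0 data="FVK" -> buffer=FVK???????qzP -> prefix_len=3
Fragment 3: offset=3 data="Py" -> buffer=FVKPy?????qzP -> prefix_len=5
Fragment 4: offset=5 data="EoHap" -> buffer=FVKPyEoHapqzP -> prefix_len=13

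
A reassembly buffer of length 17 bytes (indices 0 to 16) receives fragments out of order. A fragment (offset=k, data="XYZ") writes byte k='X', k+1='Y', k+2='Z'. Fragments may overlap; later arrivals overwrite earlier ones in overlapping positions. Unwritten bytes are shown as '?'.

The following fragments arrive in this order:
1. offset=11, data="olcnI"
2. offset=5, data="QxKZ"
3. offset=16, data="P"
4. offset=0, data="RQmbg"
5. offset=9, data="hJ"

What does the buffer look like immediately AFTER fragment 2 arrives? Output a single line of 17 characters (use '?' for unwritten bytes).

Fragment 1: offset=11 data="olcnI" -> buffer=???????????olcnI?
Fragment 2: offset=5 data="QxKZ" -> buffer=?????QxKZ??olcnI?

Answer: ?????QxKZ??olcnI?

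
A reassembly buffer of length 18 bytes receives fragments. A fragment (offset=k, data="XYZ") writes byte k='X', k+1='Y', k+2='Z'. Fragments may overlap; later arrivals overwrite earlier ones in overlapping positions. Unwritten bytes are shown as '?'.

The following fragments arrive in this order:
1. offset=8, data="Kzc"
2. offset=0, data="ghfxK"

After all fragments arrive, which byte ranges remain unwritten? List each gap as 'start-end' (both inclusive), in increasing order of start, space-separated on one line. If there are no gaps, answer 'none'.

Fragment 1: offset=8 len=3
Fragment 2: offset=0 len=5
Gaps: 5-7 11-17

Answer: 5-7 11-17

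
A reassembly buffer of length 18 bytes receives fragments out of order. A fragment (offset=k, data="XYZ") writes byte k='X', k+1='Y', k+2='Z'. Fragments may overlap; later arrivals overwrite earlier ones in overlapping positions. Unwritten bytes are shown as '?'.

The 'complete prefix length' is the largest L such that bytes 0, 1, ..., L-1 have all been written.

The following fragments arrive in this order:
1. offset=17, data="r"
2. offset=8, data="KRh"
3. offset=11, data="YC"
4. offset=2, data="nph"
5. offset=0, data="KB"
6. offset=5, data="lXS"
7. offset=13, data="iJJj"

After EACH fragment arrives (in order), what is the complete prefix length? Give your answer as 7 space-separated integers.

Answer: 0 0 0 0 5 13 18

Derivation:
Fragment 1: offset=17 data="r" -> buffer=?????????????????r -> prefix_len=0
Fragment 2: offset=8 data="KRh" -> buffer=????????KRh??????r -> prefix_len=0
Fragment 3: offset=11 data="YC" -> buffer=????????KRhYC????r -> prefix_len=0
Fragment 4: offset=2 data="nph" -> buffer=??nph???KRhYC????r -> prefix_len=0
Fragment 5: offset=0 data="KB" -> buffer=KBnph???KRhYC????r -> prefix_len=5
Fragment 6: offset=5 data="lXS" -> buffer=KBnphlXSKRhYC????r -> prefix_len=13
Fragment 7: offset=13 data="iJJj" -> buffer=KBnphlXSKRhYCiJJjr -> prefix_len=18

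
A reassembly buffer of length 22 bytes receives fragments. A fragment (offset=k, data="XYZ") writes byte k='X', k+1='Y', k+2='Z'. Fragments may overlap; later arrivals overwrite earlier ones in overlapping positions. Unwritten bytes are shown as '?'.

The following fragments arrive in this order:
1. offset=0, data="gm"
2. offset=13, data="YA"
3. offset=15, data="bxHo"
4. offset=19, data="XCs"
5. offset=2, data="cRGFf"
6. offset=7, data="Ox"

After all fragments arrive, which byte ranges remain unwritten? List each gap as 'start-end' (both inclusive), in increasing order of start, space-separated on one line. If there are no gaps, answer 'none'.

Fragment 1: offset=0 len=2
Fragment 2: offset=13 len=2
Fragment 3: offset=15 len=4
Fragment 4: offset=19 len=3
Fragment 5: offset=2 len=5
Fragment 6: offset=7 len=2
Gaps: 9-12

Answer: 9-12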